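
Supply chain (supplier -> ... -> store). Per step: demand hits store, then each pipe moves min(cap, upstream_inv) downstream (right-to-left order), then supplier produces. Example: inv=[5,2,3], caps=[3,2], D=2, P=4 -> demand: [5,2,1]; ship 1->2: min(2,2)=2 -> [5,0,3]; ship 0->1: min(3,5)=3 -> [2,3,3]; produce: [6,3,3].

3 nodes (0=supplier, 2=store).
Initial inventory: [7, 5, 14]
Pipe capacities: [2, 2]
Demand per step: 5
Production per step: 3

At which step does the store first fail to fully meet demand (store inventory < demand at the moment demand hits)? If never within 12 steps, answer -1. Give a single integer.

Step 1: demand=5,sold=5 ship[1->2]=2 ship[0->1]=2 prod=3 -> [8 5 11]
Step 2: demand=5,sold=5 ship[1->2]=2 ship[0->1]=2 prod=3 -> [9 5 8]
Step 3: demand=5,sold=5 ship[1->2]=2 ship[0->1]=2 prod=3 -> [10 5 5]
Step 4: demand=5,sold=5 ship[1->2]=2 ship[0->1]=2 prod=3 -> [11 5 2]
Step 5: demand=5,sold=2 ship[1->2]=2 ship[0->1]=2 prod=3 -> [12 5 2]
Step 6: demand=5,sold=2 ship[1->2]=2 ship[0->1]=2 prod=3 -> [13 5 2]
Step 7: demand=5,sold=2 ship[1->2]=2 ship[0->1]=2 prod=3 -> [14 5 2]
Step 8: demand=5,sold=2 ship[1->2]=2 ship[0->1]=2 prod=3 -> [15 5 2]
Step 9: demand=5,sold=2 ship[1->2]=2 ship[0->1]=2 prod=3 -> [16 5 2]
Step 10: demand=5,sold=2 ship[1->2]=2 ship[0->1]=2 prod=3 -> [17 5 2]
Step 11: demand=5,sold=2 ship[1->2]=2 ship[0->1]=2 prod=3 -> [18 5 2]
Step 12: demand=5,sold=2 ship[1->2]=2 ship[0->1]=2 prod=3 -> [19 5 2]
First stockout at step 5

5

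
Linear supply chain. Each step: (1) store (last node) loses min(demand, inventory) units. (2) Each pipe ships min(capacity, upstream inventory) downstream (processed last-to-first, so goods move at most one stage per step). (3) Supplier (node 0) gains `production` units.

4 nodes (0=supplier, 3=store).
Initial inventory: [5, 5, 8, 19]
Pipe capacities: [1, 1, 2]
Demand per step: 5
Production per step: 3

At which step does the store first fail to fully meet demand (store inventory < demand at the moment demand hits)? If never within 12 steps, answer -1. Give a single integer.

Step 1: demand=5,sold=5 ship[2->3]=2 ship[1->2]=1 ship[0->1]=1 prod=3 -> [7 5 7 16]
Step 2: demand=5,sold=5 ship[2->3]=2 ship[1->2]=1 ship[0->1]=1 prod=3 -> [9 5 6 13]
Step 3: demand=5,sold=5 ship[2->3]=2 ship[1->2]=1 ship[0->1]=1 prod=3 -> [11 5 5 10]
Step 4: demand=5,sold=5 ship[2->3]=2 ship[1->2]=1 ship[0->1]=1 prod=3 -> [13 5 4 7]
Step 5: demand=5,sold=5 ship[2->3]=2 ship[1->2]=1 ship[0->1]=1 prod=3 -> [15 5 3 4]
Step 6: demand=5,sold=4 ship[2->3]=2 ship[1->2]=1 ship[0->1]=1 prod=3 -> [17 5 2 2]
Step 7: demand=5,sold=2 ship[2->3]=2 ship[1->2]=1 ship[0->1]=1 prod=3 -> [19 5 1 2]
Step 8: demand=5,sold=2 ship[2->3]=1 ship[1->2]=1 ship[0->1]=1 prod=3 -> [21 5 1 1]
Step 9: demand=5,sold=1 ship[2->3]=1 ship[1->2]=1 ship[0->1]=1 prod=3 -> [23 5 1 1]
Step 10: demand=5,sold=1 ship[2->3]=1 ship[1->2]=1 ship[0->1]=1 prod=3 -> [25 5 1 1]
Step 11: demand=5,sold=1 ship[2->3]=1 ship[1->2]=1 ship[0->1]=1 prod=3 -> [27 5 1 1]
Step 12: demand=5,sold=1 ship[2->3]=1 ship[1->2]=1 ship[0->1]=1 prod=3 -> [29 5 1 1]
First stockout at step 6

6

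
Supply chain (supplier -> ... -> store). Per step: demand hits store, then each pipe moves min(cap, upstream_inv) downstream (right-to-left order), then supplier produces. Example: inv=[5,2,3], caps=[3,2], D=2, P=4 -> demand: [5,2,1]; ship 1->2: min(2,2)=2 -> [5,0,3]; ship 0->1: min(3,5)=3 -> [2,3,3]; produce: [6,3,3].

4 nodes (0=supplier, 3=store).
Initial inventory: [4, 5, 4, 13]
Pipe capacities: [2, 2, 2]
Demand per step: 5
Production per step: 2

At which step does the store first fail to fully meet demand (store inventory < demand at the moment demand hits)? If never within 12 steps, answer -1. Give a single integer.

Step 1: demand=5,sold=5 ship[2->3]=2 ship[1->2]=2 ship[0->1]=2 prod=2 -> [4 5 4 10]
Step 2: demand=5,sold=5 ship[2->3]=2 ship[1->2]=2 ship[0->1]=2 prod=2 -> [4 5 4 7]
Step 3: demand=5,sold=5 ship[2->3]=2 ship[1->2]=2 ship[0->1]=2 prod=2 -> [4 5 4 4]
Step 4: demand=5,sold=4 ship[2->3]=2 ship[1->2]=2 ship[0->1]=2 prod=2 -> [4 5 4 2]
Step 5: demand=5,sold=2 ship[2->3]=2 ship[1->2]=2 ship[0->1]=2 prod=2 -> [4 5 4 2]
Step 6: demand=5,sold=2 ship[2->3]=2 ship[1->2]=2 ship[0->1]=2 prod=2 -> [4 5 4 2]
Step 7: demand=5,sold=2 ship[2->3]=2 ship[1->2]=2 ship[0->1]=2 prod=2 -> [4 5 4 2]
Step 8: demand=5,sold=2 ship[2->3]=2 ship[1->2]=2 ship[0->1]=2 prod=2 -> [4 5 4 2]
Step 9: demand=5,sold=2 ship[2->3]=2 ship[1->2]=2 ship[0->1]=2 prod=2 -> [4 5 4 2]
Step 10: demand=5,sold=2 ship[2->3]=2 ship[1->2]=2 ship[0->1]=2 prod=2 -> [4 5 4 2]
Step 11: demand=5,sold=2 ship[2->3]=2 ship[1->2]=2 ship[0->1]=2 prod=2 -> [4 5 4 2]
Step 12: demand=5,sold=2 ship[2->3]=2 ship[1->2]=2 ship[0->1]=2 prod=2 -> [4 5 4 2]
First stockout at step 4

4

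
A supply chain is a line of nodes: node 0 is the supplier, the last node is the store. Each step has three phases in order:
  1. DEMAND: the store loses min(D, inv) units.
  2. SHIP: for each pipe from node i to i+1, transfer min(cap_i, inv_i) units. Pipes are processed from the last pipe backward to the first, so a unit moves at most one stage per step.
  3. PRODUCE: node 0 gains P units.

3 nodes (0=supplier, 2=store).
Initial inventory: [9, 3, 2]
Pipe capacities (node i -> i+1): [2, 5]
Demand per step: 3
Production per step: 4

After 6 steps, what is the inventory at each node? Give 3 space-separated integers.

Step 1: demand=3,sold=2 ship[1->2]=3 ship[0->1]=2 prod=4 -> inv=[11 2 3]
Step 2: demand=3,sold=3 ship[1->2]=2 ship[0->1]=2 prod=4 -> inv=[13 2 2]
Step 3: demand=3,sold=2 ship[1->2]=2 ship[0->1]=2 prod=4 -> inv=[15 2 2]
Step 4: demand=3,sold=2 ship[1->2]=2 ship[0->1]=2 prod=4 -> inv=[17 2 2]
Step 5: demand=3,sold=2 ship[1->2]=2 ship[0->1]=2 prod=4 -> inv=[19 2 2]
Step 6: demand=3,sold=2 ship[1->2]=2 ship[0->1]=2 prod=4 -> inv=[21 2 2]

21 2 2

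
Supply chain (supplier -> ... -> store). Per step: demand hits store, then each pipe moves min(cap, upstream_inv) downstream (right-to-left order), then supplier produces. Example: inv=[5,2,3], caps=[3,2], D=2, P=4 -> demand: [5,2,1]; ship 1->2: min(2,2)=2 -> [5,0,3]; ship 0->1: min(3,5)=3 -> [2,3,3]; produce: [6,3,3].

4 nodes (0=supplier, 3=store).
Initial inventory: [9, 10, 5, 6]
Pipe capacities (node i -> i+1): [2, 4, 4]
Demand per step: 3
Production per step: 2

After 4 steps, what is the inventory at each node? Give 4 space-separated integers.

Step 1: demand=3,sold=3 ship[2->3]=4 ship[1->2]=4 ship[0->1]=2 prod=2 -> inv=[9 8 5 7]
Step 2: demand=3,sold=3 ship[2->3]=4 ship[1->2]=4 ship[0->1]=2 prod=2 -> inv=[9 6 5 8]
Step 3: demand=3,sold=3 ship[2->3]=4 ship[1->2]=4 ship[0->1]=2 prod=2 -> inv=[9 4 5 9]
Step 4: demand=3,sold=3 ship[2->3]=4 ship[1->2]=4 ship[0->1]=2 prod=2 -> inv=[9 2 5 10]

9 2 5 10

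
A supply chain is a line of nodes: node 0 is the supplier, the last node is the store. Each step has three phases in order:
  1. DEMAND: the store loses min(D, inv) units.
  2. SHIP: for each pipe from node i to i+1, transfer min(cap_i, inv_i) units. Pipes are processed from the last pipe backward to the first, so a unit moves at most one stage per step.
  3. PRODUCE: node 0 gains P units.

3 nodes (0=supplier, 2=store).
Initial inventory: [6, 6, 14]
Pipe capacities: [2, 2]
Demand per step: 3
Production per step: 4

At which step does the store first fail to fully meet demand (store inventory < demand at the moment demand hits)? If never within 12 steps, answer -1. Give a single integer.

Step 1: demand=3,sold=3 ship[1->2]=2 ship[0->1]=2 prod=4 -> [8 6 13]
Step 2: demand=3,sold=3 ship[1->2]=2 ship[0->1]=2 prod=4 -> [10 6 12]
Step 3: demand=3,sold=3 ship[1->2]=2 ship[0->1]=2 prod=4 -> [12 6 11]
Step 4: demand=3,sold=3 ship[1->2]=2 ship[0->1]=2 prod=4 -> [14 6 10]
Step 5: demand=3,sold=3 ship[1->2]=2 ship[0->1]=2 prod=4 -> [16 6 9]
Step 6: demand=3,sold=3 ship[1->2]=2 ship[0->1]=2 prod=4 -> [18 6 8]
Step 7: demand=3,sold=3 ship[1->2]=2 ship[0->1]=2 prod=4 -> [20 6 7]
Step 8: demand=3,sold=3 ship[1->2]=2 ship[0->1]=2 prod=4 -> [22 6 6]
Step 9: demand=3,sold=3 ship[1->2]=2 ship[0->1]=2 prod=4 -> [24 6 5]
Step 10: demand=3,sold=3 ship[1->2]=2 ship[0->1]=2 prod=4 -> [26 6 4]
Step 11: demand=3,sold=3 ship[1->2]=2 ship[0->1]=2 prod=4 -> [28 6 3]
Step 12: demand=3,sold=3 ship[1->2]=2 ship[0->1]=2 prod=4 -> [30 6 2]
No stockout in 12 steps

-1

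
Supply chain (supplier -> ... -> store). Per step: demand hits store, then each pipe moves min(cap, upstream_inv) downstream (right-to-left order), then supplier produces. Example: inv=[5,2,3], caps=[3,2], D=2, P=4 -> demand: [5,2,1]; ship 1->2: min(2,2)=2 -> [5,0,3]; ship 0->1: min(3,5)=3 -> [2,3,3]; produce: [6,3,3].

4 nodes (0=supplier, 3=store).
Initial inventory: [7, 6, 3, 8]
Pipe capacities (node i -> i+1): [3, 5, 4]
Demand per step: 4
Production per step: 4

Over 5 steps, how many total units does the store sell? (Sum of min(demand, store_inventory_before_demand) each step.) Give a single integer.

Answer: 20

Derivation:
Step 1: sold=4 (running total=4) -> [8 4 5 7]
Step 2: sold=4 (running total=8) -> [9 3 5 7]
Step 3: sold=4 (running total=12) -> [10 3 4 7]
Step 4: sold=4 (running total=16) -> [11 3 3 7]
Step 5: sold=4 (running total=20) -> [12 3 3 6]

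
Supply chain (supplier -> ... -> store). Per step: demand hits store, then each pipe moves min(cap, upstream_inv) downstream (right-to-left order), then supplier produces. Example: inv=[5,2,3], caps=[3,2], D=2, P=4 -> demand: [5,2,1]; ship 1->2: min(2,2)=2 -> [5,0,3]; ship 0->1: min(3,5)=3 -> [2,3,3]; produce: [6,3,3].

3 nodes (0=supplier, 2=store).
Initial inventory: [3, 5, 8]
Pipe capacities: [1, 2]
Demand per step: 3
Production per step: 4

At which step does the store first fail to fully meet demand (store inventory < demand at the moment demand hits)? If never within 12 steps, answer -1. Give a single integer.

Step 1: demand=3,sold=3 ship[1->2]=2 ship[0->1]=1 prod=4 -> [6 4 7]
Step 2: demand=3,sold=3 ship[1->2]=2 ship[0->1]=1 prod=4 -> [9 3 6]
Step 3: demand=3,sold=3 ship[1->2]=2 ship[0->1]=1 prod=4 -> [12 2 5]
Step 4: demand=3,sold=3 ship[1->2]=2 ship[0->1]=1 prod=4 -> [15 1 4]
Step 5: demand=3,sold=3 ship[1->2]=1 ship[0->1]=1 prod=4 -> [18 1 2]
Step 6: demand=3,sold=2 ship[1->2]=1 ship[0->1]=1 prod=4 -> [21 1 1]
Step 7: demand=3,sold=1 ship[1->2]=1 ship[0->1]=1 prod=4 -> [24 1 1]
Step 8: demand=3,sold=1 ship[1->2]=1 ship[0->1]=1 prod=4 -> [27 1 1]
Step 9: demand=3,sold=1 ship[1->2]=1 ship[0->1]=1 prod=4 -> [30 1 1]
Step 10: demand=3,sold=1 ship[1->2]=1 ship[0->1]=1 prod=4 -> [33 1 1]
Step 11: demand=3,sold=1 ship[1->2]=1 ship[0->1]=1 prod=4 -> [36 1 1]
Step 12: demand=3,sold=1 ship[1->2]=1 ship[0->1]=1 prod=4 -> [39 1 1]
First stockout at step 6

6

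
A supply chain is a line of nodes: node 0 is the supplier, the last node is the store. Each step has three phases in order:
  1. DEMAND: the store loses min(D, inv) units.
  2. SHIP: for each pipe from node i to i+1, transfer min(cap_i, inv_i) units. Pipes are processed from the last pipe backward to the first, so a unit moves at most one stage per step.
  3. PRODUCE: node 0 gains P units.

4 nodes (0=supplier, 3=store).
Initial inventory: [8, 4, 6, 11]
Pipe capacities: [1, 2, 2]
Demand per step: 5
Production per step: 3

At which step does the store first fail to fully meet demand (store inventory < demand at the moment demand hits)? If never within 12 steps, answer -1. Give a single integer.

Step 1: demand=5,sold=5 ship[2->3]=2 ship[1->2]=2 ship[0->1]=1 prod=3 -> [10 3 6 8]
Step 2: demand=5,sold=5 ship[2->3]=2 ship[1->2]=2 ship[0->1]=1 prod=3 -> [12 2 6 5]
Step 3: demand=5,sold=5 ship[2->3]=2 ship[1->2]=2 ship[0->1]=1 prod=3 -> [14 1 6 2]
Step 4: demand=5,sold=2 ship[2->3]=2 ship[1->2]=1 ship[0->1]=1 prod=3 -> [16 1 5 2]
Step 5: demand=5,sold=2 ship[2->3]=2 ship[1->2]=1 ship[0->1]=1 prod=3 -> [18 1 4 2]
Step 6: demand=5,sold=2 ship[2->3]=2 ship[1->2]=1 ship[0->1]=1 prod=3 -> [20 1 3 2]
Step 7: demand=5,sold=2 ship[2->3]=2 ship[1->2]=1 ship[0->1]=1 prod=3 -> [22 1 2 2]
Step 8: demand=5,sold=2 ship[2->3]=2 ship[1->2]=1 ship[0->1]=1 prod=3 -> [24 1 1 2]
Step 9: demand=5,sold=2 ship[2->3]=1 ship[1->2]=1 ship[0->1]=1 prod=3 -> [26 1 1 1]
Step 10: demand=5,sold=1 ship[2->3]=1 ship[1->2]=1 ship[0->1]=1 prod=3 -> [28 1 1 1]
Step 11: demand=5,sold=1 ship[2->3]=1 ship[1->2]=1 ship[0->1]=1 prod=3 -> [30 1 1 1]
Step 12: demand=5,sold=1 ship[2->3]=1 ship[1->2]=1 ship[0->1]=1 prod=3 -> [32 1 1 1]
First stockout at step 4

4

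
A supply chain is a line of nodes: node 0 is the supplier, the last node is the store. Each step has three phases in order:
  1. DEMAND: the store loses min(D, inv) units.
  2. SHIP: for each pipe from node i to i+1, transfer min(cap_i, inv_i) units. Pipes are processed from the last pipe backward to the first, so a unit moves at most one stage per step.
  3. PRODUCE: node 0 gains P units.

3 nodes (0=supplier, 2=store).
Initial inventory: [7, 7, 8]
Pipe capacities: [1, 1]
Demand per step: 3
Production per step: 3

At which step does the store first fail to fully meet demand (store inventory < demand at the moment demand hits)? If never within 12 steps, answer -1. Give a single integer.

Step 1: demand=3,sold=3 ship[1->2]=1 ship[0->1]=1 prod=3 -> [9 7 6]
Step 2: demand=3,sold=3 ship[1->2]=1 ship[0->1]=1 prod=3 -> [11 7 4]
Step 3: demand=3,sold=3 ship[1->2]=1 ship[0->1]=1 prod=3 -> [13 7 2]
Step 4: demand=3,sold=2 ship[1->2]=1 ship[0->1]=1 prod=3 -> [15 7 1]
Step 5: demand=3,sold=1 ship[1->2]=1 ship[0->1]=1 prod=3 -> [17 7 1]
Step 6: demand=3,sold=1 ship[1->2]=1 ship[0->1]=1 prod=3 -> [19 7 1]
Step 7: demand=3,sold=1 ship[1->2]=1 ship[0->1]=1 prod=3 -> [21 7 1]
Step 8: demand=3,sold=1 ship[1->2]=1 ship[0->1]=1 prod=3 -> [23 7 1]
Step 9: demand=3,sold=1 ship[1->2]=1 ship[0->1]=1 prod=3 -> [25 7 1]
Step 10: demand=3,sold=1 ship[1->2]=1 ship[0->1]=1 prod=3 -> [27 7 1]
Step 11: demand=3,sold=1 ship[1->2]=1 ship[0->1]=1 prod=3 -> [29 7 1]
Step 12: demand=3,sold=1 ship[1->2]=1 ship[0->1]=1 prod=3 -> [31 7 1]
First stockout at step 4

4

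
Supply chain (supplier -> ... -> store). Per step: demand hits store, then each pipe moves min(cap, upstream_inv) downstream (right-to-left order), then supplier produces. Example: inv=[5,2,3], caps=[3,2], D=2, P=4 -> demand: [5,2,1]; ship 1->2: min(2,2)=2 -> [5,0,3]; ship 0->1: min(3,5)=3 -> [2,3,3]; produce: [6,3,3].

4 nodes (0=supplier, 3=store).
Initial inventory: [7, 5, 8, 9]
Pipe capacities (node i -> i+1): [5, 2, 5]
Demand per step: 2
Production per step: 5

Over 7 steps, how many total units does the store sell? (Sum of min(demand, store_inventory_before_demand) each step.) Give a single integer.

Answer: 14

Derivation:
Step 1: sold=2 (running total=2) -> [7 8 5 12]
Step 2: sold=2 (running total=4) -> [7 11 2 15]
Step 3: sold=2 (running total=6) -> [7 14 2 15]
Step 4: sold=2 (running total=8) -> [7 17 2 15]
Step 5: sold=2 (running total=10) -> [7 20 2 15]
Step 6: sold=2 (running total=12) -> [7 23 2 15]
Step 7: sold=2 (running total=14) -> [7 26 2 15]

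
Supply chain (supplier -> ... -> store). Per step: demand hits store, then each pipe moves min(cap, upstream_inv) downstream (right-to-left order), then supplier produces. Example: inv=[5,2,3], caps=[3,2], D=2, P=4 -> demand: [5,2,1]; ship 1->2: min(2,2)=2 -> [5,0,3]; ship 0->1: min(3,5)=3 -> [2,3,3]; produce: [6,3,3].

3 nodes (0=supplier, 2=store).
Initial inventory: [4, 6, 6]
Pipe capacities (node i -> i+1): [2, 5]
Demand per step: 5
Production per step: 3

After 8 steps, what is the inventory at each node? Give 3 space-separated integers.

Step 1: demand=5,sold=5 ship[1->2]=5 ship[0->1]=2 prod=3 -> inv=[5 3 6]
Step 2: demand=5,sold=5 ship[1->2]=3 ship[0->1]=2 prod=3 -> inv=[6 2 4]
Step 3: demand=5,sold=4 ship[1->2]=2 ship[0->1]=2 prod=3 -> inv=[7 2 2]
Step 4: demand=5,sold=2 ship[1->2]=2 ship[0->1]=2 prod=3 -> inv=[8 2 2]
Step 5: demand=5,sold=2 ship[1->2]=2 ship[0->1]=2 prod=3 -> inv=[9 2 2]
Step 6: demand=5,sold=2 ship[1->2]=2 ship[0->1]=2 prod=3 -> inv=[10 2 2]
Step 7: demand=5,sold=2 ship[1->2]=2 ship[0->1]=2 prod=3 -> inv=[11 2 2]
Step 8: demand=5,sold=2 ship[1->2]=2 ship[0->1]=2 prod=3 -> inv=[12 2 2]

12 2 2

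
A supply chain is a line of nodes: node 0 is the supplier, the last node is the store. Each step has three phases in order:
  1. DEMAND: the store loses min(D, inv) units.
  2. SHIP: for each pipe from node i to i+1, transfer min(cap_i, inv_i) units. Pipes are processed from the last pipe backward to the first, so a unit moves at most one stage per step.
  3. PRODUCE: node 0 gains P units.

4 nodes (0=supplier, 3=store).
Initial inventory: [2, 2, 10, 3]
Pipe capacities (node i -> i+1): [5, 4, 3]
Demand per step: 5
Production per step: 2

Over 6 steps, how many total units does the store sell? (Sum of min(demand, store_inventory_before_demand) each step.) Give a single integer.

Step 1: sold=3 (running total=3) -> [2 2 9 3]
Step 2: sold=3 (running total=6) -> [2 2 8 3]
Step 3: sold=3 (running total=9) -> [2 2 7 3]
Step 4: sold=3 (running total=12) -> [2 2 6 3]
Step 5: sold=3 (running total=15) -> [2 2 5 3]
Step 6: sold=3 (running total=18) -> [2 2 4 3]

Answer: 18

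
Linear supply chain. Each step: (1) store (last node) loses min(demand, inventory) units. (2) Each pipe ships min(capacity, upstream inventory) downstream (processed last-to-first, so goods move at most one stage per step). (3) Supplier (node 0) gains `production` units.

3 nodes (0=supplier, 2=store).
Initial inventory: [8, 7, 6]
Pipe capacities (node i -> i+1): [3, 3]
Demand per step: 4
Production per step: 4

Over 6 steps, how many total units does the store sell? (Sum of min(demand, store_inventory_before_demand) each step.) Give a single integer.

Answer: 21

Derivation:
Step 1: sold=4 (running total=4) -> [9 7 5]
Step 2: sold=4 (running total=8) -> [10 7 4]
Step 3: sold=4 (running total=12) -> [11 7 3]
Step 4: sold=3 (running total=15) -> [12 7 3]
Step 5: sold=3 (running total=18) -> [13 7 3]
Step 6: sold=3 (running total=21) -> [14 7 3]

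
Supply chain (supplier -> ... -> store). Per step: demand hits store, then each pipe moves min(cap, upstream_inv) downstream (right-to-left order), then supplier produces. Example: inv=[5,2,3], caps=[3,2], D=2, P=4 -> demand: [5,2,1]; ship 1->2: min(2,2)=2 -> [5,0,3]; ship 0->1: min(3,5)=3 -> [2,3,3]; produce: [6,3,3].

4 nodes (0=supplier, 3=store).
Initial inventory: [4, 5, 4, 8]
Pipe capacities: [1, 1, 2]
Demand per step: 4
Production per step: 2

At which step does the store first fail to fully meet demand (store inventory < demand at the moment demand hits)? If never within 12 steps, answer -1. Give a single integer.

Step 1: demand=4,sold=4 ship[2->3]=2 ship[1->2]=1 ship[0->1]=1 prod=2 -> [5 5 3 6]
Step 2: demand=4,sold=4 ship[2->3]=2 ship[1->2]=1 ship[0->1]=1 prod=2 -> [6 5 2 4]
Step 3: demand=4,sold=4 ship[2->3]=2 ship[1->2]=1 ship[0->1]=1 prod=2 -> [7 5 1 2]
Step 4: demand=4,sold=2 ship[2->3]=1 ship[1->2]=1 ship[0->1]=1 prod=2 -> [8 5 1 1]
Step 5: demand=4,sold=1 ship[2->3]=1 ship[1->2]=1 ship[0->1]=1 prod=2 -> [9 5 1 1]
Step 6: demand=4,sold=1 ship[2->3]=1 ship[1->2]=1 ship[0->1]=1 prod=2 -> [10 5 1 1]
Step 7: demand=4,sold=1 ship[2->3]=1 ship[1->2]=1 ship[0->1]=1 prod=2 -> [11 5 1 1]
Step 8: demand=4,sold=1 ship[2->3]=1 ship[1->2]=1 ship[0->1]=1 prod=2 -> [12 5 1 1]
Step 9: demand=4,sold=1 ship[2->3]=1 ship[1->2]=1 ship[0->1]=1 prod=2 -> [13 5 1 1]
Step 10: demand=4,sold=1 ship[2->3]=1 ship[1->2]=1 ship[0->1]=1 prod=2 -> [14 5 1 1]
Step 11: demand=4,sold=1 ship[2->3]=1 ship[1->2]=1 ship[0->1]=1 prod=2 -> [15 5 1 1]
Step 12: demand=4,sold=1 ship[2->3]=1 ship[1->2]=1 ship[0->1]=1 prod=2 -> [16 5 1 1]
First stockout at step 4

4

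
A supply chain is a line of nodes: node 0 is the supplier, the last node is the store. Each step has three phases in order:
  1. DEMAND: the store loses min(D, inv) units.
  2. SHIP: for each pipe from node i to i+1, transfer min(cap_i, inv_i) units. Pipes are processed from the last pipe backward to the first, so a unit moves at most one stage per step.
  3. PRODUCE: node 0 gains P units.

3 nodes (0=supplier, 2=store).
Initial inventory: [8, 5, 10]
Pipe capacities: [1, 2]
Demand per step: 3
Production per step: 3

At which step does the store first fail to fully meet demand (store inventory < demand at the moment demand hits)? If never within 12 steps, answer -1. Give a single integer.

Step 1: demand=3,sold=3 ship[1->2]=2 ship[0->1]=1 prod=3 -> [10 4 9]
Step 2: demand=3,sold=3 ship[1->2]=2 ship[0->1]=1 prod=3 -> [12 3 8]
Step 3: demand=3,sold=3 ship[1->2]=2 ship[0->1]=1 prod=3 -> [14 2 7]
Step 4: demand=3,sold=3 ship[1->2]=2 ship[0->1]=1 prod=3 -> [16 1 6]
Step 5: demand=3,sold=3 ship[1->2]=1 ship[0->1]=1 prod=3 -> [18 1 4]
Step 6: demand=3,sold=3 ship[1->2]=1 ship[0->1]=1 prod=3 -> [20 1 2]
Step 7: demand=3,sold=2 ship[1->2]=1 ship[0->1]=1 prod=3 -> [22 1 1]
Step 8: demand=3,sold=1 ship[1->2]=1 ship[0->1]=1 prod=3 -> [24 1 1]
Step 9: demand=3,sold=1 ship[1->2]=1 ship[0->1]=1 prod=3 -> [26 1 1]
Step 10: demand=3,sold=1 ship[1->2]=1 ship[0->1]=1 prod=3 -> [28 1 1]
Step 11: demand=3,sold=1 ship[1->2]=1 ship[0->1]=1 prod=3 -> [30 1 1]
Step 12: demand=3,sold=1 ship[1->2]=1 ship[0->1]=1 prod=3 -> [32 1 1]
First stockout at step 7

7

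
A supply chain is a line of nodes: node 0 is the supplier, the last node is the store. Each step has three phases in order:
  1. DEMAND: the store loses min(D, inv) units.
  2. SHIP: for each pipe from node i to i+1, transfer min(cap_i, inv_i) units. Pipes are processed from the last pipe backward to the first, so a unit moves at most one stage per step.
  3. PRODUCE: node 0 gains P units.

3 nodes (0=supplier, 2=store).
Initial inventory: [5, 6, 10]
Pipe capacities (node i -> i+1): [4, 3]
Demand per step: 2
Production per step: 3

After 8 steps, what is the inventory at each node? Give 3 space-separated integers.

Step 1: demand=2,sold=2 ship[1->2]=3 ship[0->1]=4 prod=3 -> inv=[4 7 11]
Step 2: demand=2,sold=2 ship[1->2]=3 ship[0->1]=4 prod=3 -> inv=[3 8 12]
Step 3: demand=2,sold=2 ship[1->2]=3 ship[0->1]=3 prod=3 -> inv=[3 8 13]
Step 4: demand=2,sold=2 ship[1->2]=3 ship[0->1]=3 prod=3 -> inv=[3 8 14]
Step 5: demand=2,sold=2 ship[1->2]=3 ship[0->1]=3 prod=3 -> inv=[3 8 15]
Step 6: demand=2,sold=2 ship[1->2]=3 ship[0->1]=3 prod=3 -> inv=[3 8 16]
Step 7: demand=2,sold=2 ship[1->2]=3 ship[0->1]=3 prod=3 -> inv=[3 8 17]
Step 8: demand=2,sold=2 ship[1->2]=3 ship[0->1]=3 prod=3 -> inv=[3 8 18]

3 8 18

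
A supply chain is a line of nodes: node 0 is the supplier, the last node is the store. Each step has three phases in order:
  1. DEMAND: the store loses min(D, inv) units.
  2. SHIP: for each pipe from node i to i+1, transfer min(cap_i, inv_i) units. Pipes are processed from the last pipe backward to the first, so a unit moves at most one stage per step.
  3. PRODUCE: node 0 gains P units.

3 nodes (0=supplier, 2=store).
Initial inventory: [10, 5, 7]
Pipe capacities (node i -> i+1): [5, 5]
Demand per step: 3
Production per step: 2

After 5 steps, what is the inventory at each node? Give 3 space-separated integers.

Step 1: demand=3,sold=3 ship[1->2]=5 ship[0->1]=5 prod=2 -> inv=[7 5 9]
Step 2: demand=3,sold=3 ship[1->2]=5 ship[0->1]=5 prod=2 -> inv=[4 5 11]
Step 3: demand=3,sold=3 ship[1->2]=5 ship[0->1]=4 prod=2 -> inv=[2 4 13]
Step 4: demand=3,sold=3 ship[1->2]=4 ship[0->1]=2 prod=2 -> inv=[2 2 14]
Step 5: demand=3,sold=3 ship[1->2]=2 ship[0->1]=2 prod=2 -> inv=[2 2 13]

2 2 13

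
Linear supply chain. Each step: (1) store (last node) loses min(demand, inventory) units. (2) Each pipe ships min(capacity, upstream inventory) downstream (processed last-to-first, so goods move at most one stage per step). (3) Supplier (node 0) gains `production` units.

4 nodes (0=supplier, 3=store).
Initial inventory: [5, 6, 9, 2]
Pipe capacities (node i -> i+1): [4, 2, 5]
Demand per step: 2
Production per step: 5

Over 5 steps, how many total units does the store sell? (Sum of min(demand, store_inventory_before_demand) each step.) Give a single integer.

Step 1: sold=2 (running total=2) -> [6 8 6 5]
Step 2: sold=2 (running total=4) -> [7 10 3 8]
Step 3: sold=2 (running total=6) -> [8 12 2 9]
Step 4: sold=2 (running total=8) -> [9 14 2 9]
Step 5: sold=2 (running total=10) -> [10 16 2 9]

Answer: 10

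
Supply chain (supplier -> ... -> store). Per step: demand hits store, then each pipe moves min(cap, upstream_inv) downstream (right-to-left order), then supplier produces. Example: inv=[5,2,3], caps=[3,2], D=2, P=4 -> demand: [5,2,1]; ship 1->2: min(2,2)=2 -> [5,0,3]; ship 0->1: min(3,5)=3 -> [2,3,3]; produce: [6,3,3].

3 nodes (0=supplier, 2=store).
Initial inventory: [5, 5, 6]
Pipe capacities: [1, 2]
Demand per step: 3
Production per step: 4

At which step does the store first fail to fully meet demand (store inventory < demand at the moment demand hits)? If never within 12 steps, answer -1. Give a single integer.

Step 1: demand=3,sold=3 ship[1->2]=2 ship[0->1]=1 prod=4 -> [8 4 5]
Step 2: demand=3,sold=3 ship[1->2]=2 ship[0->1]=1 prod=4 -> [11 3 4]
Step 3: demand=3,sold=3 ship[1->2]=2 ship[0->1]=1 prod=4 -> [14 2 3]
Step 4: demand=3,sold=3 ship[1->2]=2 ship[0->1]=1 prod=4 -> [17 1 2]
Step 5: demand=3,sold=2 ship[1->2]=1 ship[0->1]=1 prod=4 -> [20 1 1]
Step 6: demand=3,sold=1 ship[1->2]=1 ship[0->1]=1 prod=4 -> [23 1 1]
Step 7: demand=3,sold=1 ship[1->2]=1 ship[0->1]=1 prod=4 -> [26 1 1]
Step 8: demand=3,sold=1 ship[1->2]=1 ship[0->1]=1 prod=4 -> [29 1 1]
Step 9: demand=3,sold=1 ship[1->2]=1 ship[0->1]=1 prod=4 -> [32 1 1]
Step 10: demand=3,sold=1 ship[1->2]=1 ship[0->1]=1 prod=4 -> [35 1 1]
Step 11: demand=3,sold=1 ship[1->2]=1 ship[0->1]=1 prod=4 -> [38 1 1]
Step 12: demand=3,sold=1 ship[1->2]=1 ship[0->1]=1 prod=4 -> [41 1 1]
First stockout at step 5

5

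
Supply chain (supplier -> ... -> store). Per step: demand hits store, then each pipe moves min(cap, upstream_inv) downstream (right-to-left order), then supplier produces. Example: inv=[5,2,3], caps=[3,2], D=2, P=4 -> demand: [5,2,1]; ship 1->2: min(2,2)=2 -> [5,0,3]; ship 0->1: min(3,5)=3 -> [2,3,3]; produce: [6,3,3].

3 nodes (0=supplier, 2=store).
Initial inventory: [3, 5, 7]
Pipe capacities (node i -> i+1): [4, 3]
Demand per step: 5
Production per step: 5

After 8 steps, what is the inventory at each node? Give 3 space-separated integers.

Step 1: demand=5,sold=5 ship[1->2]=3 ship[0->1]=3 prod=5 -> inv=[5 5 5]
Step 2: demand=5,sold=5 ship[1->2]=3 ship[0->1]=4 prod=5 -> inv=[6 6 3]
Step 3: demand=5,sold=3 ship[1->2]=3 ship[0->1]=4 prod=5 -> inv=[7 7 3]
Step 4: demand=5,sold=3 ship[1->2]=3 ship[0->1]=4 prod=5 -> inv=[8 8 3]
Step 5: demand=5,sold=3 ship[1->2]=3 ship[0->1]=4 prod=5 -> inv=[9 9 3]
Step 6: demand=5,sold=3 ship[1->2]=3 ship[0->1]=4 prod=5 -> inv=[10 10 3]
Step 7: demand=5,sold=3 ship[1->2]=3 ship[0->1]=4 prod=5 -> inv=[11 11 3]
Step 8: demand=5,sold=3 ship[1->2]=3 ship[0->1]=4 prod=5 -> inv=[12 12 3]

12 12 3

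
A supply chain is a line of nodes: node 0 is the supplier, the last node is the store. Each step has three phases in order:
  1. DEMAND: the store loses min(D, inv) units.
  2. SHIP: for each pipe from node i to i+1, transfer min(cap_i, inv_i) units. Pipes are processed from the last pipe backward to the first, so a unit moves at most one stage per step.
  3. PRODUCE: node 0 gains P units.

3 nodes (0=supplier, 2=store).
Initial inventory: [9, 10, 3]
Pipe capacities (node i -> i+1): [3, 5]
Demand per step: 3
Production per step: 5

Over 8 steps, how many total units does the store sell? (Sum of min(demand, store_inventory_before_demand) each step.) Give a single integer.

Answer: 24

Derivation:
Step 1: sold=3 (running total=3) -> [11 8 5]
Step 2: sold=3 (running total=6) -> [13 6 7]
Step 3: sold=3 (running total=9) -> [15 4 9]
Step 4: sold=3 (running total=12) -> [17 3 10]
Step 5: sold=3 (running total=15) -> [19 3 10]
Step 6: sold=3 (running total=18) -> [21 3 10]
Step 7: sold=3 (running total=21) -> [23 3 10]
Step 8: sold=3 (running total=24) -> [25 3 10]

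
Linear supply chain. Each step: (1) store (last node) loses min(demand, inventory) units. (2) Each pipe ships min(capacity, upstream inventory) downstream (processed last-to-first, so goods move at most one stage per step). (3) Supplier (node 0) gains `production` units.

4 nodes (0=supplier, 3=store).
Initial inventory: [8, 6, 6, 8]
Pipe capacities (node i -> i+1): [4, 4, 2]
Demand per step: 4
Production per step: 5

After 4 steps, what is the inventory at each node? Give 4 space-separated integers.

Step 1: demand=4,sold=4 ship[2->3]=2 ship[1->2]=4 ship[0->1]=4 prod=5 -> inv=[9 6 8 6]
Step 2: demand=4,sold=4 ship[2->3]=2 ship[1->2]=4 ship[0->1]=4 prod=5 -> inv=[10 6 10 4]
Step 3: demand=4,sold=4 ship[2->3]=2 ship[1->2]=4 ship[0->1]=4 prod=5 -> inv=[11 6 12 2]
Step 4: demand=4,sold=2 ship[2->3]=2 ship[1->2]=4 ship[0->1]=4 prod=5 -> inv=[12 6 14 2]

12 6 14 2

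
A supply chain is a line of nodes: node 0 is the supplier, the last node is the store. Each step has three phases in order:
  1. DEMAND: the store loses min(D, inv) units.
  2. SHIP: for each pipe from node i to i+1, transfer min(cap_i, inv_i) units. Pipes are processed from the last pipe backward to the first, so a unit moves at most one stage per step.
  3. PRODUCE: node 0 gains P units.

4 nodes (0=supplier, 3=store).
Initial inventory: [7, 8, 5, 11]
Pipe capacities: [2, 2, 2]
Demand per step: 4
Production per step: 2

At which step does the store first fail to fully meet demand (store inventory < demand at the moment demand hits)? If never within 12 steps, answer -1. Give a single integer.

Step 1: demand=4,sold=4 ship[2->3]=2 ship[1->2]=2 ship[0->1]=2 prod=2 -> [7 8 5 9]
Step 2: demand=4,sold=4 ship[2->3]=2 ship[1->2]=2 ship[0->1]=2 prod=2 -> [7 8 5 7]
Step 3: demand=4,sold=4 ship[2->3]=2 ship[1->2]=2 ship[0->1]=2 prod=2 -> [7 8 5 5]
Step 4: demand=4,sold=4 ship[2->3]=2 ship[1->2]=2 ship[0->1]=2 prod=2 -> [7 8 5 3]
Step 5: demand=4,sold=3 ship[2->3]=2 ship[1->2]=2 ship[0->1]=2 prod=2 -> [7 8 5 2]
Step 6: demand=4,sold=2 ship[2->3]=2 ship[1->2]=2 ship[0->1]=2 prod=2 -> [7 8 5 2]
Step 7: demand=4,sold=2 ship[2->3]=2 ship[1->2]=2 ship[0->1]=2 prod=2 -> [7 8 5 2]
Step 8: demand=4,sold=2 ship[2->3]=2 ship[1->2]=2 ship[0->1]=2 prod=2 -> [7 8 5 2]
Step 9: demand=4,sold=2 ship[2->3]=2 ship[1->2]=2 ship[0->1]=2 prod=2 -> [7 8 5 2]
Step 10: demand=4,sold=2 ship[2->3]=2 ship[1->2]=2 ship[0->1]=2 prod=2 -> [7 8 5 2]
Step 11: demand=4,sold=2 ship[2->3]=2 ship[1->2]=2 ship[0->1]=2 prod=2 -> [7 8 5 2]
Step 12: demand=4,sold=2 ship[2->3]=2 ship[1->2]=2 ship[0->1]=2 prod=2 -> [7 8 5 2]
First stockout at step 5

5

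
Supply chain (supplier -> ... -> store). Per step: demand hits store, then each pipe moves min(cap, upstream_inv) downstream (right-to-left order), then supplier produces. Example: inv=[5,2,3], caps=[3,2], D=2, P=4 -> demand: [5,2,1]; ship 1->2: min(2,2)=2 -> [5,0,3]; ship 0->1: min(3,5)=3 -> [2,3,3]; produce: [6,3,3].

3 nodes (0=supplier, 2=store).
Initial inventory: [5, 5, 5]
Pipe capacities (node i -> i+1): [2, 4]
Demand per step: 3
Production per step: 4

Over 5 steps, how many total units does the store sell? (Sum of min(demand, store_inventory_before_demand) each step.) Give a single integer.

Step 1: sold=3 (running total=3) -> [7 3 6]
Step 2: sold=3 (running total=6) -> [9 2 6]
Step 3: sold=3 (running total=9) -> [11 2 5]
Step 4: sold=3 (running total=12) -> [13 2 4]
Step 5: sold=3 (running total=15) -> [15 2 3]

Answer: 15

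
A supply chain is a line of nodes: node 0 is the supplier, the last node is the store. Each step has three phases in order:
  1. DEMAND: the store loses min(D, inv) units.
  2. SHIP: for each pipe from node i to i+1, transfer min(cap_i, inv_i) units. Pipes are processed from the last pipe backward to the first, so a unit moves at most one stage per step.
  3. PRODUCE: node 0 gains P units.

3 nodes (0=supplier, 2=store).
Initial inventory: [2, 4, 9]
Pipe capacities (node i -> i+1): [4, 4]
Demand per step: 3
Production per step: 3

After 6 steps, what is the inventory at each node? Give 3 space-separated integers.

Step 1: demand=3,sold=3 ship[1->2]=4 ship[0->1]=2 prod=3 -> inv=[3 2 10]
Step 2: demand=3,sold=3 ship[1->2]=2 ship[0->1]=3 prod=3 -> inv=[3 3 9]
Step 3: demand=3,sold=3 ship[1->2]=3 ship[0->1]=3 prod=3 -> inv=[3 3 9]
Step 4: demand=3,sold=3 ship[1->2]=3 ship[0->1]=3 prod=3 -> inv=[3 3 9]
Step 5: demand=3,sold=3 ship[1->2]=3 ship[0->1]=3 prod=3 -> inv=[3 3 9]
Step 6: demand=3,sold=3 ship[1->2]=3 ship[0->1]=3 prod=3 -> inv=[3 3 9]

3 3 9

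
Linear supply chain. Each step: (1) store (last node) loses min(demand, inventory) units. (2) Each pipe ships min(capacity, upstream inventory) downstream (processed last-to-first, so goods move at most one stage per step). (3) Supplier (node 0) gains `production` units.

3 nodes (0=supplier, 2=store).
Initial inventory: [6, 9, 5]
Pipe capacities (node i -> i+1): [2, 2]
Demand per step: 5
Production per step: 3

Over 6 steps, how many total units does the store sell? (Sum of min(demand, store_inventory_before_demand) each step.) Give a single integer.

Step 1: sold=5 (running total=5) -> [7 9 2]
Step 2: sold=2 (running total=7) -> [8 9 2]
Step 3: sold=2 (running total=9) -> [9 9 2]
Step 4: sold=2 (running total=11) -> [10 9 2]
Step 5: sold=2 (running total=13) -> [11 9 2]
Step 6: sold=2 (running total=15) -> [12 9 2]

Answer: 15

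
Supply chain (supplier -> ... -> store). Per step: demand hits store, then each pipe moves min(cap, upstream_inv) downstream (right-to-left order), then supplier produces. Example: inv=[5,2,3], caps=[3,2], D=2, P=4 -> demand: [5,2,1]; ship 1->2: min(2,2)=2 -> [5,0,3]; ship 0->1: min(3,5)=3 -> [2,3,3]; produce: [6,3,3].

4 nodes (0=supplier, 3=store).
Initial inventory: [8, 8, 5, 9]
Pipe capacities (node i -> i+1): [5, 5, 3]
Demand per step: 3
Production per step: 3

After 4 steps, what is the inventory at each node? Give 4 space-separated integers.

Step 1: demand=3,sold=3 ship[2->3]=3 ship[1->2]=5 ship[0->1]=5 prod=3 -> inv=[6 8 7 9]
Step 2: demand=3,sold=3 ship[2->3]=3 ship[1->2]=5 ship[0->1]=5 prod=3 -> inv=[4 8 9 9]
Step 3: demand=3,sold=3 ship[2->3]=3 ship[1->2]=5 ship[0->1]=4 prod=3 -> inv=[3 7 11 9]
Step 4: demand=3,sold=3 ship[2->3]=3 ship[1->2]=5 ship[0->1]=3 prod=3 -> inv=[3 5 13 9]

3 5 13 9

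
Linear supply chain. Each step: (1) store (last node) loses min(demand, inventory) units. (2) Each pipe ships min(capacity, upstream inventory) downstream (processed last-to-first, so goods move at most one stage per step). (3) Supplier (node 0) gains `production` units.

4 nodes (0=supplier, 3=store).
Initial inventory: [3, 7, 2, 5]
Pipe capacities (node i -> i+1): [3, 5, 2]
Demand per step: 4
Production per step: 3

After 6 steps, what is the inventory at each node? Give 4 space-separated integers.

Step 1: demand=4,sold=4 ship[2->3]=2 ship[1->2]=5 ship[0->1]=3 prod=3 -> inv=[3 5 5 3]
Step 2: demand=4,sold=3 ship[2->3]=2 ship[1->2]=5 ship[0->1]=3 prod=3 -> inv=[3 3 8 2]
Step 3: demand=4,sold=2 ship[2->3]=2 ship[1->2]=3 ship[0->1]=3 prod=3 -> inv=[3 3 9 2]
Step 4: demand=4,sold=2 ship[2->3]=2 ship[1->2]=3 ship[0->1]=3 prod=3 -> inv=[3 3 10 2]
Step 5: demand=4,sold=2 ship[2->3]=2 ship[1->2]=3 ship[0->1]=3 prod=3 -> inv=[3 3 11 2]
Step 6: demand=4,sold=2 ship[2->3]=2 ship[1->2]=3 ship[0->1]=3 prod=3 -> inv=[3 3 12 2]

3 3 12 2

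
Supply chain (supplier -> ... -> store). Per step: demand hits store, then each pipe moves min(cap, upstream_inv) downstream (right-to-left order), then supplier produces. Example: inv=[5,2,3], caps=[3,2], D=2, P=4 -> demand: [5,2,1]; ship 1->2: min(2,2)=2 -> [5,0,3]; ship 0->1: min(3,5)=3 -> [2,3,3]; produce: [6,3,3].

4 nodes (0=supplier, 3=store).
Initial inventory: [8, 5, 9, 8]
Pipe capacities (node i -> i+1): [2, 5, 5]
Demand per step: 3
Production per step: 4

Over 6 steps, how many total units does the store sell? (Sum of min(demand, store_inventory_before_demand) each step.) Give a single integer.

Answer: 18

Derivation:
Step 1: sold=3 (running total=3) -> [10 2 9 10]
Step 2: sold=3 (running total=6) -> [12 2 6 12]
Step 3: sold=3 (running total=9) -> [14 2 3 14]
Step 4: sold=3 (running total=12) -> [16 2 2 14]
Step 5: sold=3 (running total=15) -> [18 2 2 13]
Step 6: sold=3 (running total=18) -> [20 2 2 12]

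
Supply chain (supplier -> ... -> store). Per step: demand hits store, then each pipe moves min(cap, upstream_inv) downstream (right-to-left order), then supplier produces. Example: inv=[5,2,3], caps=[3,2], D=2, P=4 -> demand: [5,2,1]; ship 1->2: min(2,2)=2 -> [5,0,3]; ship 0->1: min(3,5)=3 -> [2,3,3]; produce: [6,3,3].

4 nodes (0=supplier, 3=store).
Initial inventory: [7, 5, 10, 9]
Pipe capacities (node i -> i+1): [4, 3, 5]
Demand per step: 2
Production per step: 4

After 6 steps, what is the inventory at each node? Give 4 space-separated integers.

Step 1: demand=2,sold=2 ship[2->3]=5 ship[1->2]=3 ship[0->1]=4 prod=4 -> inv=[7 6 8 12]
Step 2: demand=2,sold=2 ship[2->3]=5 ship[1->2]=3 ship[0->1]=4 prod=4 -> inv=[7 7 6 15]
Step 3: demand=2,sold=2 ship[2->3]=5 ship[1->2]=3 ship[0->1]=4 prod=4 -> inv=[7 8 4 18]
Step 4: demand=2,sold=2 ship[2->3]=4 ship[1->2]=3 ship[0->1]=4 prod=4 -> inv=[7 9 3 20]
Step 5: demand=2,sold=2 ship[2->3]=3 ship[1->2]=3 ship[0->1]=4 prod=4 -> inv=[7 10 3 21]
Step 6: demand=2,sold=2 ship[2->3]=3 ship[1->2]=3 ship[0->1]=4 prod=4 -> inv=[7 11 3 22]

7 11 3 22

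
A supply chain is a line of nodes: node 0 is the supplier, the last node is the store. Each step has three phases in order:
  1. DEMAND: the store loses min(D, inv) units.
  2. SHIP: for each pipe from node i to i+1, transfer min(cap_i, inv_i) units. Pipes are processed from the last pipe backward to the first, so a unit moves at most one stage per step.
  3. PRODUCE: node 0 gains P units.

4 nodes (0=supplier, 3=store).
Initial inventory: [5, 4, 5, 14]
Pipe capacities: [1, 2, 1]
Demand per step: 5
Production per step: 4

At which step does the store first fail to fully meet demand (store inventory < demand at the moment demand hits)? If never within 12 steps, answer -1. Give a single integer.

Step 1: demand=5,sold=5 ship[2->3]=1 ship[1->2]=2 ship[0->1]=1 prod=4 -> [8 3 6 10]
Step 2: demand=5,sold=5 ship[2->3]=1 ship[1->2]=2 ship[0->1]=1 prod=4 -> [11 2 7 6]
Step 3: demand=5,sold=5 ship[2->3]=1 ship[1->2]=2 ship[0->1]=1 prod=4 -> [14 1 8 2]
Step 4: demand=5,sold=2 ship[2->3]=1 ship[1->2]=1 ship[0->1]=1 prod=4 -> [17 1 8 1]
Step 5: demand=5,sold=1 ship[2->3]=1 ship[1->2]=1 ship[0->1]=1 prod=4 -> [20 1 8 1]
Step 6: demand=5,sold=1 ship[2->3]=1 ship[1->2]=1 ship[0->1]=1 prod=4 -> [23 1 8 1]
Step 7: demand=5,sold=1 ship[2->3]=1 ship[1->2]=1 ship[0->1]=1 prod=4 -> [26 1 8 1]
Step 8: demand=5,sold=1 ship[2->3]=1 ship[1->2]=1 ship[0->1]=1 prod=4 -> [29 1 8 1]
Step 9: demand=5,sold=1 ship[2->3]=1 ship[1->2]=1 ship[0->1]=1 prod=4 -> [32 1 8 1]
Step 10: demand=5,sold=1 ship[2->3]=1 ship[1->2]=1 ship[0->1]=1 prod=4 -> [35 1 8 1]
Step 11: demand=5,sold=1 ship[2->3]=1 ship[1->2]=1 ship[0->1]=1 prod=4 -> [38 1 8 1]
Step 12: demand=5,sold=1 ship[2->3]=1 ship[1->2]=1 ship[0->1]=1 prod=4 -> [41 1 8 1]
First stockout at step 4

4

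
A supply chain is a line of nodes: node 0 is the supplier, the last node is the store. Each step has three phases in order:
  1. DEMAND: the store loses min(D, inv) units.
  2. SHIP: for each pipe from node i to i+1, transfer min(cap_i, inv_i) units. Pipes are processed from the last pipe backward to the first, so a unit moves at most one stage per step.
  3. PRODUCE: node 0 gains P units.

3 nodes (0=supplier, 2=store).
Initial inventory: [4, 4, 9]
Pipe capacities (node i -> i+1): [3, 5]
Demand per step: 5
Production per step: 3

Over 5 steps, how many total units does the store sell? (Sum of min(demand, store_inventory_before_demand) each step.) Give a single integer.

Answer: 22

Derivation:
Step 1: sold=5 (running total=5) -> [4 3 8]
Step 2: sold=5 (running total=10) -> [4 3 6]
Step 3: sold=5 (running total=15) -> [4 3 4]
Step 4: sold=4 (running total=19) -> [4 3 3]
Step 5: sold=3 (running total=22) -> [4 3 3]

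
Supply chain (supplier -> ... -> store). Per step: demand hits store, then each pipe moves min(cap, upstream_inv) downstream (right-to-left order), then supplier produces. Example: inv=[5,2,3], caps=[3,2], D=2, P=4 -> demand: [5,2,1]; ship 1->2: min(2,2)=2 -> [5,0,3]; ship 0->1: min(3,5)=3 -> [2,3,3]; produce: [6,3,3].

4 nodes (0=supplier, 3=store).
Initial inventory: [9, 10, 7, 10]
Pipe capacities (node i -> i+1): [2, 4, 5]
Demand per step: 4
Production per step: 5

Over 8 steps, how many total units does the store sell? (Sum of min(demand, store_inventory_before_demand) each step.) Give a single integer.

Step 1: sold=4 (running total=4) -> [12 8 6 11]
Step 2: sold=4 (running total=8) -> [15 6 5 12]
Step 3: sold=4 (running total=12) -> [18 4 4 13]
Step 4: sold=4 (running total=16) -> [21 2 4 13]
Step 5: sold=4 (running total=20) -> [24 2 2 13]
Step 6: sold=4 (running total=24) -> [27 2 2 11]
Step 7: sold=4 (running total=28) -> [30 2 2 9]
Step 8: sold=4 (running total=32) -> [33 2 2 7]

Answer: 32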